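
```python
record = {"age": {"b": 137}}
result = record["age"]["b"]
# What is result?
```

Trace:
`record = {"age": {"b": 137}}` → record = {'age': {'b': 137}}
`result = record["age"]["b"]` → result = 137
So result = 137

Answer: 137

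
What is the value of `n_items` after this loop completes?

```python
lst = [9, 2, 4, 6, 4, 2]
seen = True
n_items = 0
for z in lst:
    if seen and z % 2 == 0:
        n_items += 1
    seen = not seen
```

Count even values at even positions
`n_items` takes the values: 0 → 1 → 2

Answer: 2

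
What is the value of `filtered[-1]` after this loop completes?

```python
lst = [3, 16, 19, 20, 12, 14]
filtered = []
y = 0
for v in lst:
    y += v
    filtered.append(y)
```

Cumulative sum ends at 84
`filtered` takes the values: [] → [3] → [3, 19] → [3, 19, 38] → [3, 19, 38, 58] → [3, 19, 38, 58, 70] → [3, 19, 38, 58, 70, 84]
So `filtered[-1]` = 84

Answer: 84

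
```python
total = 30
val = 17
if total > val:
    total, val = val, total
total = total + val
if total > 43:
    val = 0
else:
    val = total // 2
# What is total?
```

Trace:
`total = 30` → total = 30
`val = 17` → val = 17
`if total > val: ...` → total > val is True → total = 17; val = 30
`total = total + val` → total = 47
`if total > 43: ...` → total > 43 is True → val = 0
So total = 47

Answer: 47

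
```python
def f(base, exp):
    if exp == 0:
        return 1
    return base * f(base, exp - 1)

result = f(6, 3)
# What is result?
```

f(6, 3) = 6 * 6 * 6 = 216

Answer: 216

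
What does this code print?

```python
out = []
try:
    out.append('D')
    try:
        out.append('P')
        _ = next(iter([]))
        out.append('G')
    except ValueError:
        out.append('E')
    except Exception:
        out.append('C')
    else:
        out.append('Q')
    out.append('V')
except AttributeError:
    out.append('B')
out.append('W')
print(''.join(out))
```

Execution trace: 'D' (try body) → 'P' (inner try body) → 'C' (inner except Exception) → 'V' (try body, no exception) → 'W' (after the try/except). Output: DPCVW

Answer: DPCVW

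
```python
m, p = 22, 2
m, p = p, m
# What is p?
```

Trace:
`m, p = 22, 2` → m = 22; p = 2
`m, p = p, m` → m = 2; p = 22
So p = 22

Answer: 22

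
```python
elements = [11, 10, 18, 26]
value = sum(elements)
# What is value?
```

Trace:
`elements = [11, 10, 18, 26]` → elements = [11, 10, 18, 26]
`value = sum(elements)` → value = 65
So value = 65

Answer: 65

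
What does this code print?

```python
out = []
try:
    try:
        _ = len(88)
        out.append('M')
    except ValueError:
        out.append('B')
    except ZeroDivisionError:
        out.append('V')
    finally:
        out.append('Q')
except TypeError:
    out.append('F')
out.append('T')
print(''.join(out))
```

Execution trace: 'Q' (finally) → 'F' (outer except TypeError) → 'T' (after the try/except). Output: QFT

Answer: QFT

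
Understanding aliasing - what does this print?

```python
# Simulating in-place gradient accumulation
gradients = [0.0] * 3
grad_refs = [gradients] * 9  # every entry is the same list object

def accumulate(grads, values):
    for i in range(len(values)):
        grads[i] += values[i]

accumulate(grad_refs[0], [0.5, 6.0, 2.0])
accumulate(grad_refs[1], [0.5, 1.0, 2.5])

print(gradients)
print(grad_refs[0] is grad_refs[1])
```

Key concept: gradient accumulation aliasing.
Step by step:
`gradients = [0.0] * 3` → gradients = [0.0, 0.0, 0.0]
`grad_refs = [gradients] * 9` → grad_refs = [[0.0, 0.0, 0.0], [0.0, 0.0, 0.0], [0.0, 0.0, 0.0], [0.0, 0.0, 0.0], [0.0, 0.0, 0.0], [0.0, 0.0, 0.0], [0.0, 0.0, 0.0], [0.0, 0.0, 0.0], [0.0, 0.0, 0.0]]
`accumulate(grad_refs[0], [0.5, 6.0, 2.0])` → gradients = [0.5, 6.0, 2.0]; grad_refs = [[0.5, 6.0, 2.0], [0.5, 6.0, 2.0], [0.5, 6.0, 2.0], [0.5, 6.0, 2.0], [0.5, 6.0, 2.0], [0.5, 6.0, 2.0], [0.5, 6.0, 2.0], [0.5, 6.0, 2.0], [0.5, 6.0, 2.0]]
`accumulate(grad_refs[1], [0.5, 1.0, 2.5])` → gradients = [1.0, 7.0, 4.5]; grad_refs = [[1.0, 7.0, 4.5], [1.0, 7.0, 4.5], [1.0, 7.0, 4.5], [1.0, 7.0, 4.5], [1.0, 7.0, 4.5], [1.0, 7.0, 4.5], [1.0, 7.0, 4.5], [1.0, 7.0, 4.5], [1.0, 7.0, 4.5]]
`print(gradients)` → prints [1.0, 7.0, 4.5]
`print(grad_refs[0] is grad_refs[1])` → prints True

Answer:
[1.0, 7.0, 4.5]
True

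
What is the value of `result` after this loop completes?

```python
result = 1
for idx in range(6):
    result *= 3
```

3^6 = 729
`result` takes the values: 1 → 3 → 9 → 27 → 81 → 243 → 729

Answer: 729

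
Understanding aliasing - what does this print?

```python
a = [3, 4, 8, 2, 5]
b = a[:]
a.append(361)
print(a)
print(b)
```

Key concept: slice [:] creates copy.
Step by step:
`a = [3, 4, 8, 2, 5]` → a = [3, 4, 8, 2, 5]
`b = a[:]` → b = [3, 4, 8, 2, 5]
`a.append(361)` → a = [3, 4, 8, 2, 5, 361]
`print(a)` → prints [3, 4, 8, 2, 5, 361]
`print(b)` → prints [3, 4, 8, 2, 5]

Answer:
[3, 4, 8, 2, 5, 361]
[3, 4, 8, 2, 5]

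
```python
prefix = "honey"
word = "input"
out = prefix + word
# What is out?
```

Trace:
`prefix = "honey"` → prefix = 'honey'
`word = "input"` → word = 'input'
`out = prefix + word` → out = 'honeyinput'
So out = 'honeyinput'

Answer: 'honeyinput'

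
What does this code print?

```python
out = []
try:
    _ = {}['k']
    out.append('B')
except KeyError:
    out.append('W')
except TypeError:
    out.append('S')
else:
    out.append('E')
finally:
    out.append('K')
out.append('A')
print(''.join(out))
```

Execution trace: 'W' (except KeyError) → 'K' (finally) → 'A' (after the try/except). Output: WKA

Answer: WKA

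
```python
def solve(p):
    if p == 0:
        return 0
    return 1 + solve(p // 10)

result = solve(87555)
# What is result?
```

Count of digits of 87555: 5

Answer: 5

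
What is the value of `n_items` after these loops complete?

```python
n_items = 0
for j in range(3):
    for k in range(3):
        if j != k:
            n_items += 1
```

3² - 3 (exclude diagonal)
`n_items` takes the values: 0 → 1 → 2 → 3 → 4 → 5 → 6

Answer: 6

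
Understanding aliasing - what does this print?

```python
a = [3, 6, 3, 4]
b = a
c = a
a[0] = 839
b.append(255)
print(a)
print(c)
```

Key concept: multiple aliases.
Step by step:
`a = [3, 6, 3, 4]` → a = [3, 6, 3, 4]
`b = a` → b = [3, 6, 3, 4] (same object as a)
`c = a` → c = [3, 6, 3, 4] (same object as a, b)
`a[0] = 839` → a = [839, 6, 3, 4] (same object as b, c); b = [839, 6, 3, 4] (same object as a, c); c = [839, 6, 3, 4] (same object as a, b)
`b.append(255)` → a = [839, 6, 3, 4, 255] (same object as b, c); b = [839, 6, 3, 4, 255] (same object as a, c); c = [839, 6, 3, 4, 255] (same object as a, b)
`print(a)` → prints [839, 6, 3, 4, 255]
`print(c)` → prints [839, 6, 3, 4, 255]

Answer:
[839, 6, 3, 4, 255]
[839, 6, 3, 4, 255]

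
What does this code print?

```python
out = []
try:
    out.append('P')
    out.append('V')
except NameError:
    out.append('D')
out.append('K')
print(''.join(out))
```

Execution trace: 'P' (try body) → 'V' (try body, no exception) → 'K' (after the try/except). Output: PVK

Answer: PVK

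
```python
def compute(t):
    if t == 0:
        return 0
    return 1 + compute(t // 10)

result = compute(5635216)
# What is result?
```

Count of digits of 5635216: 7

Answer: 7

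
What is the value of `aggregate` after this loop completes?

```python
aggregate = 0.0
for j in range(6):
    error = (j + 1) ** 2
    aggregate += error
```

Sum of squared losses 1² + 2² + ... + 6²
`aggregate` takes the values: 0.0 → 1.0 → 5.0 → 14.0 → 30.0 → 55.0 → 91.0

Answer: 91.0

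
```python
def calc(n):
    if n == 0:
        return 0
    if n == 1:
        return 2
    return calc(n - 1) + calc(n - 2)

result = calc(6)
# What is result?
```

Build up from base cases: calc(0)=0, calc(1)=2, calc(2)=2, calc(3)=4, calc(4)=6, calc(5)=10, calc(6)=16

Answer: 16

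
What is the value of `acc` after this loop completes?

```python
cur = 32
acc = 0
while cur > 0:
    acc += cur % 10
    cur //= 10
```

Sum digits of 32
`acc` takes the values: 0 → 2 → 5

Answer: 5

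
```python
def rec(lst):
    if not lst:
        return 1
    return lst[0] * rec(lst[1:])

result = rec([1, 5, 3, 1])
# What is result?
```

Product over [1, 5, 3, 1] = 1 * 5 * 3 * 1 = 15

Answer: 15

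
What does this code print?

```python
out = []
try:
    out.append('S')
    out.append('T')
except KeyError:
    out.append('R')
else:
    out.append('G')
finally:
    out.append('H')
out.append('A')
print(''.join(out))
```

Execution trace: 'S' (try body) → 'T' (try body, no exception) → 'G' (else) → 'H' (finally) → 'A' (after the try/except). Output: STGHA

Answer: STGHA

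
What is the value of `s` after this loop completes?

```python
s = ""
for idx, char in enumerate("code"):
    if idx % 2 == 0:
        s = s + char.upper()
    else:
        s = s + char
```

Uppercase even positions in 'code'
`s` takes the values: "" → "C" → "Co" → "CoD" → "CoDe"

Answer: "CoDe"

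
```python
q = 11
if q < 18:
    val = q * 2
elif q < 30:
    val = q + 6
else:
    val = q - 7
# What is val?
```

Trace:
`q = 11` → q = 11
`if q < 18: ...` → q < 18 is True → val = 22
So val = 22

Answer: 22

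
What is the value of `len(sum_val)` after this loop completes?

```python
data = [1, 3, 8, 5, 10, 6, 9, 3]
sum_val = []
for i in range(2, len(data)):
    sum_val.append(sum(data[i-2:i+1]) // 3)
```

Number of 3-element averages
`sum_val` takes the values: [] → [4] → [4, 5] → [4, 5, 7] → [4, 5, 7, 7] → [4, 5, 7, 7, 8] → [4, 5, 7, 7, 8, 6]
So `len(sum_val)` = 6

Answer: 6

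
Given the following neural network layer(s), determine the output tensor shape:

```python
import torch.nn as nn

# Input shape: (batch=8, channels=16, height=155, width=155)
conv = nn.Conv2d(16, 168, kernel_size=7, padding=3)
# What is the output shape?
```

Input: (8, 16, 155, 155) -> Output: (8, 168, 155, 155)

Answer: (8, 168, 155, 155)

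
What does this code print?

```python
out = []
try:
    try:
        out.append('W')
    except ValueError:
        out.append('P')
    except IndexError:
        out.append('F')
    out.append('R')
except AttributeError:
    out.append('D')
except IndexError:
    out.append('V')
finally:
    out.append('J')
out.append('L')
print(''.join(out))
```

Execution trace: 'W' (inner try body, no exception) → 'R' (try body, no exception) → 'J' (finally) → 'L' (after the try/except). Output: WRJL

Answer: WRJL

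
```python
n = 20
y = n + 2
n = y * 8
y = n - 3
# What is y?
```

Trace:
`n = 20` → n = 20
`y = n + 2` → y = 22
`n = y * 8` → n = 176
`y = n - 3` → y = 173
So y = 173

Answer: 173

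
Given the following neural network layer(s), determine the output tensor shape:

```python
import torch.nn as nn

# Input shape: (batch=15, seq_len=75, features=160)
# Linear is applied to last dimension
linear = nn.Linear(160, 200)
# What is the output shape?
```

Input: (15, 75, 160) -> Output: (15, 75, 200)

Answer: (15, 75, 200)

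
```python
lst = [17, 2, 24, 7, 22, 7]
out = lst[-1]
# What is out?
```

Trace:
`lst = [17, 2, 24, 7, 22, 7]` → lst = [17, 2, 24, 7, 22, 7]
`out = lst[-1]` → out = 7
So out = 7

Answer: 7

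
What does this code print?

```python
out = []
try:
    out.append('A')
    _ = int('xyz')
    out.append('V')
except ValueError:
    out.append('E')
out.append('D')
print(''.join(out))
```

Execution trace: 'A' (try body) → 'E' (except ValueError) → 'D' (after the try/except). Output: AED

Answer: AED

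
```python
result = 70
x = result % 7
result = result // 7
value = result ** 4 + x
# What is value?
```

Trace:
`result = 70` → result = 70
`x = result % 7` → x = 0
`result = result // 7` → result = 10
`value = result ** 4 + x` → value = 10000
So value = 10000

Answer: 10000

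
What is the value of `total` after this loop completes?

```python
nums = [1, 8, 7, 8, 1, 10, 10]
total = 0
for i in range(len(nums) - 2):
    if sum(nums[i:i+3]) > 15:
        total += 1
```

Count windows with sum > 15
`total` takes the values: 0 → 1 → 2 → 3 → 4 → 5

Answer: 5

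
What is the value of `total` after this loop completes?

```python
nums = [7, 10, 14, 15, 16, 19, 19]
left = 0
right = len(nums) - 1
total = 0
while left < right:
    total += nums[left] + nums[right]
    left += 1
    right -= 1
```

Sum of pairs from ends
`total` takes the values: 0 → 26 → 55 → 85

Answer: 85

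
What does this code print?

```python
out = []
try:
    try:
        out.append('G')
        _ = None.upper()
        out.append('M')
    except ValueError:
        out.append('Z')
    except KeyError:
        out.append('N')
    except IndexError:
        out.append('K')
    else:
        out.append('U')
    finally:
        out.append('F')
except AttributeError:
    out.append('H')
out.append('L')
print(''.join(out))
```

Execution trace: 'G' (try body) → 'F' (finally) → 'H' (outer except AttributeError) → 'L' (after the try/except). Output: GFHL

Answer: GFHL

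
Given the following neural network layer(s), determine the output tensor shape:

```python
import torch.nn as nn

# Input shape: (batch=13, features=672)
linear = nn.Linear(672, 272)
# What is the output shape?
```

Input: (13, 672) -> Output: (13, 272)

Answer: (13, 272)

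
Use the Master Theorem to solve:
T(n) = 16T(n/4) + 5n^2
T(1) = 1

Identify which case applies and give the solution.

a=16, b=4, f(n)=5n^2. log_4(16) = 2. Since c=2 = 2, Case 2 applies: T(n) = Θ(n^log_b(a) · log n) = O(n^2 log n).

Answer: O(n^2 log n) - Case 2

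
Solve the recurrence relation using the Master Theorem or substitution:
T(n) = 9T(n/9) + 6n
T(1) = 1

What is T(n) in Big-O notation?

By Master Theorem: a=9, b=9, f(n)=6n. Since log_9(9) = 1 and f(n) = Θ(n^1), Case 2 applies. T(n) = O(n log n).

Answer: O(n log n)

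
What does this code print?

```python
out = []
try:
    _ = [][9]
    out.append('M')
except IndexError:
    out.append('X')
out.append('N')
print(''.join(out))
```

Execution trace: 'X' (except IndexError) → 'N' (after the try/except). Output: XN

Answer: XN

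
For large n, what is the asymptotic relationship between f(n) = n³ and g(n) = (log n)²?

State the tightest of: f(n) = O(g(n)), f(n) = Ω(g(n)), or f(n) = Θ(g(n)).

n³ vs (log n)²: f(n) = Ω(g(n)) but not O(g(n)) — n³ grows strictly faster than (log n)².

Answer: f(n) = Ω(g(n)) but not O(g(n)) — n³ grows strictly faster than (log n)².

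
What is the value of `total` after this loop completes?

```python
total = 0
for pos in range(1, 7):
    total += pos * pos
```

Sum of squares 1² to 6² = 91
`total` takes the values: 0 → 1 → 5 → 14 → 30 → 55 → 91

Answer: 91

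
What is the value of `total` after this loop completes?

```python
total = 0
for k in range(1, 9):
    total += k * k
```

Sum of squares 1² to 8² = 204
`total` takes the values: 0 → 1 → 5 → 14 → 30 → 55 → 91 → 140 → 204

Answer: 204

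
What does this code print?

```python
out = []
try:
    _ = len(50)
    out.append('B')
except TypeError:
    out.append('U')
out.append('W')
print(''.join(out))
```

Execution trace: 'U' (except TypeError) → 'W' (after the try/except). Output: UW

Answer: UW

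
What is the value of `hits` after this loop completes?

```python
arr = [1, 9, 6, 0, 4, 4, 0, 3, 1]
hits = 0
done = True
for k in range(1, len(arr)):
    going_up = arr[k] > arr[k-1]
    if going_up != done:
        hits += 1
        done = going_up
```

Count direction changes in [1, 9, 6, 0, 4, 4, 0, 3, 1]
`hits` takes the values: 0 → 1 → 2 → 3 → 4 → 5

Answer: 5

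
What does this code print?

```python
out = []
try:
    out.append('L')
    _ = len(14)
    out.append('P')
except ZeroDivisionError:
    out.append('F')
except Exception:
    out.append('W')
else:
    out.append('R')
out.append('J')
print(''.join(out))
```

Execution trace: 'L' (try body) → 'W' (except Exception) → 'J' (after the try/except). Output: LWJ

Answer: LWJ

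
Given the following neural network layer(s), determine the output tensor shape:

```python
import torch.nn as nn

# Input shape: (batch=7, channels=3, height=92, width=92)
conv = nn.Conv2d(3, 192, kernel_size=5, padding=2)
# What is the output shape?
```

Input: (7, 3, 92, 92) -> Output: (7, 192, 92, 92)

Answer: (7, 192, 92, 92)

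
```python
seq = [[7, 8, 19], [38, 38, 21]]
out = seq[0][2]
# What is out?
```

Trace:
`seq = [[7, 8, 19], [38, 38, 21]]` → seq = [[7, 8, 19], [38, 38, 21]]
`out = seq[0][2]` → out = 19
So out = 19

Answer: 19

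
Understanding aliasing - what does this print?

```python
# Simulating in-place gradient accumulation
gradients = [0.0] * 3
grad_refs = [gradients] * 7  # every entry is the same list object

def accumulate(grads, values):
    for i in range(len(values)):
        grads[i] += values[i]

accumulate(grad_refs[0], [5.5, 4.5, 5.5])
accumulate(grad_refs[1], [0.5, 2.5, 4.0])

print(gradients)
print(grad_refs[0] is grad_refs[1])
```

Key concept: gradient accumulation aliasing.
Step by step:
`gradients = [0.0] * 3` → gradients = [0.0, 0.0, 0.0]
`grad_refs = [gradients] * 7` → grad_refs = [[0.0, 0.0, 0.0], [0.0, 0.0, 0.0], [0.0, 0.0, 0.0], [0.0, 0.0, 0.0], [0.0, 0.0, 0.0], [0.0, 0.0, 0.0], [0.0, 0.0, 0.0]]
`accumulate(grad_refs[0], [5.5, 4.5, 5.5])` → gradients = [5.5, 4.5, 5.5]; grad_refs = [[5.5, 4.5, 5.5], [5.5, 4.5, 5.5], [5.5, 4.5, 5.5], [5.5, 4.5, 5.5], [5.5, 4.5, 5.5], [5.5, 4.5, 5.5], [5.5, 4.5, 5.5]]
`accumulate(grad_refs[1], [0.5, 2.5, 4.0])` → gradients = [6.0, 7.0, 9.5]; grad_refs = [[6.0, 7.0, 9.5], [6.0, 7.0, 9.5], [6.0, 7.0, 9.5], [6.0, 7.0, 9.5], [6.0, 7.0, 9.5], [6.0, 7.0, 9.5], [6.0, 7.0, 9.5]]
`print(gradients)` → prints [6.0, 7.0, 9.5]
`print(grad_refs[0] is grad_refs[1])` → prints True

Answer:
[6.0, 7.0, 9.5]
True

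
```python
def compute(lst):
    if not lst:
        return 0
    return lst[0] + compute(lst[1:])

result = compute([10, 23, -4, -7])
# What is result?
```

10 + 23 + (-4) + (-7) + 0 = 22

Answer: 22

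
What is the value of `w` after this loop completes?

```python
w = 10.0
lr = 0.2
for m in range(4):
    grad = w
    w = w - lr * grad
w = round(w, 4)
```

Gradient descent: w = 10.0 * (1 - 0.2)^4
`w` takes the values: 10.0 → 8.0 → 6.4 → 5.12 → 4.096

Answer: 4.096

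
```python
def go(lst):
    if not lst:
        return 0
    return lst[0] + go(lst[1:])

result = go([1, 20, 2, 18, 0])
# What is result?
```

1 + 20 + 2 + 18 + 0 + 0 = 41

Answer: 41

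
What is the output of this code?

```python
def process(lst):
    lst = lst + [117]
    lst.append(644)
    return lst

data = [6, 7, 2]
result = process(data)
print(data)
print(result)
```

Key concept: rebinding parameter vs mutation.
Step by step:
`data = [6, 7, 2]` → data = [6, 7, 2]
`result = process(data)` → result = [6, 7, 2, 117, 644]
`print(data)` → prints [6, 7, 2]
`print(result)` → prints [6, 7, 2, 117, 644]

Answer:
[6, 7, 2]
[6, 7, 2, 117, 644]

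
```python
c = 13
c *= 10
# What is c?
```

Trace:
`c = 13` → c = 13
`c *= 10` → c = 130
So c = 130

Answer: 130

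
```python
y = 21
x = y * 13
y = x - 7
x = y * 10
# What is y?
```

Trace:
`y = 21` → y = 21
`x = y * 13` → x = 273
`y = x - 7` → y = 266
`x = y * 10` → x = 2660
So y = 266

Answer: 266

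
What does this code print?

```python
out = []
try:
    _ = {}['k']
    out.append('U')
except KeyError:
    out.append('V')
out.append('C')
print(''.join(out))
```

Execution trace: 'V' (except KeyError) → 'C' (after the try/except). Output: VC

Answer: VC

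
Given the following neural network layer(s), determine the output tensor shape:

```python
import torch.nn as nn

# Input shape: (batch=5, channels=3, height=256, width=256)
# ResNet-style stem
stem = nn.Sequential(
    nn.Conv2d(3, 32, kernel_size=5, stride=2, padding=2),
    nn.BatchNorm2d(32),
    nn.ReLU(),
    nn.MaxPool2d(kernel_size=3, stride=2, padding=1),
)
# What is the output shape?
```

Input: (5, 3, 256, 256) -> after Conv2d 5x5 stride=2: (5, 32, 128, 128) -> Output: (5, 32, 64, 64)

Answer: (5, 32, 64, 64)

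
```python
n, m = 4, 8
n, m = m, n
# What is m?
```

Trace:
`n, m = 4, 8` → n = 4; m = 8
`n, m = m, n` → n = 8; m = 4
So m = 4

Answer: 4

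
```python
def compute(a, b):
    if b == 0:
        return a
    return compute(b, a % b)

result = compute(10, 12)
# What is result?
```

compute(10, 12) -> compute(12, 10) -> compute(10, 2) -> compute(2, 0) -> 2

Answer: 2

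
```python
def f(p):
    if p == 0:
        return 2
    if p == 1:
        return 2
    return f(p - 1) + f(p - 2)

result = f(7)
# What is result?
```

Build up from base cases: f(0)=2, f(1)=2, f(2)=4, f(3)=6, f(4)=10, f(5)=16, f(6)=26, ..., f(7)=42

Answer: 42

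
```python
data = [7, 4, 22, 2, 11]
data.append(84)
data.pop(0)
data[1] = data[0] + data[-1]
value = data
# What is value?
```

Trace:
`data = [7, 4, 22, 2, 11]` → data = [7, 4, 22, 2, 11]
`data.append(84)` → data = [7, 4, 22, 2, 11, 84]
`data.pop(0)` → data = [4, 22, 2, 11, 84]
`data[1] = data[0] + data[-1]` → data = [4, 88, 2, 11, 84]
`value = data` → value = [4, 88, 2, 11, 84]
So value = [4, 88, 2, 11, 84]

Answer: [4, 88, 2, 11, 84]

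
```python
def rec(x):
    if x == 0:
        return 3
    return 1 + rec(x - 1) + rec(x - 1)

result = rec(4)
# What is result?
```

rec(x) = 1 + 2·rec(x-1), rec(0)=3. Closed form: (3+1)·2^4 - 1 = 63.

Answer: 63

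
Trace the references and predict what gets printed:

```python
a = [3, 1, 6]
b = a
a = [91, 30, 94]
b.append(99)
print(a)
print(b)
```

Key concept: rebinding vs mutation: a is rebound to a new list, b still points at the original.
Step by step:
`a = [3, 1, 6]` → a = [3, 1, 6]
`b = a` → b = [3, 1, 6] (same object as a)
`a = [91, 30, 94]` → a = [91, 30, 94]
`b.append(99)` → b = [3, 1, 6, 99]
`print(a)` → prints [91, 30, 94]
`print(b)` → prints [3, 1, 6, 99]

Answer:
[91, 30, 94]
[3, 1, 6, 99]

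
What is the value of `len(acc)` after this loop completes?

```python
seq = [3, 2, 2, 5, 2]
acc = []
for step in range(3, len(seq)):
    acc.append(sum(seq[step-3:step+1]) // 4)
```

Number of 4-element averages
`acc` takes the values: [] → [3] → [3, 2]
So `len(acc)` = 2

Answer: 2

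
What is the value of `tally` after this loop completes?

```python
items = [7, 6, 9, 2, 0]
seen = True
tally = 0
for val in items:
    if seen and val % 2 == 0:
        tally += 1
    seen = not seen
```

Count even values at even positions
`tally` takes the values: 0 → 1

Answer: 1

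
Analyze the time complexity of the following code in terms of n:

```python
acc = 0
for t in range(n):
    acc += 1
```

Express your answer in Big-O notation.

Each loop level contributes: n. Multiplying the contributions gives O(n).

Answer: O(n)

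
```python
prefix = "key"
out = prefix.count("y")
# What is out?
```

Trace:
`prefix = "key"` → prefix = 'key'
`out = prefix.count("y")` → out = 1
So out = 1

Answer: 1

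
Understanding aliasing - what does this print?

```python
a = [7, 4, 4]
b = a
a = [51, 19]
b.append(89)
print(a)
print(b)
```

Key concept: rebinding vs mutation: a is rebound to a new list, b still points at the original.
Step by step:
`a = [7, 4, 4]` → a = [7, 4, 4]
`b = a` → b = [7, 4, 4] (same object as a)
`a = [51, 19]` → a = [51, 19]
`b.append(89)` → b = [7, 4, 4, 89]
`print(a)` → prints [51, 19]
`print(b)` → prints [7, 4, 4, 89]

Answer:
[51, 19]
[7, 4, 4, 89]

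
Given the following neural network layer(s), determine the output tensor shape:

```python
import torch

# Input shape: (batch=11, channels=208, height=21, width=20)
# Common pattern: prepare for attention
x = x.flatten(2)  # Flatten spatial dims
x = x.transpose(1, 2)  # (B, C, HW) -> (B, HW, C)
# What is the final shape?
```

Input: (11, 208, 21, 20) -> after flatten(2): (11, 208, 420) -> Output: (11, 420, 208)

Answer: (11, 420, 208)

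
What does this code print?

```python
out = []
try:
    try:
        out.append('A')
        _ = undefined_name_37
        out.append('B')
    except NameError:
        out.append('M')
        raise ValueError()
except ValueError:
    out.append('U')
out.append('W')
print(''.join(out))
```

Execution trace: 'A' (inner try body) → 'M' (inner except NameError) → 'U' (outer except ValueError) → 'W' (after the try/except). Output: AMUW

Answer: AMUW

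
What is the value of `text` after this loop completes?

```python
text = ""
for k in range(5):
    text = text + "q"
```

Repeat 'q' 5 times
`text` takes the values: "" → "q" → "qq" → "qqq" → "qqqq" → "qqqqq"

Answer: "qqqqq"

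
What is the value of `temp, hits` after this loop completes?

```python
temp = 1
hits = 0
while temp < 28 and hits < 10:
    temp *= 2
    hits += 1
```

Double until >= 28 or 10 iterations
`temp, hits` takes the values: (1, 0) → (2, 0) → (2, 1) → (4, 1) → (4, 2) → (8, 2) → (8, 3) → (16, 3) → (16, 4) → (32, 4) → (32, 5)

Answer: 32, 5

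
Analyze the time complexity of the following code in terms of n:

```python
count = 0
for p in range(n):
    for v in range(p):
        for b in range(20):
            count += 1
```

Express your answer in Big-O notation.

Each loop level contributes: n × n × 1. Multiplying the contributions gives O(n^2).

Answer: O(n^2)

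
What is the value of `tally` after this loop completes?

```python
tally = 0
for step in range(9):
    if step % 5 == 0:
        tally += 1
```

Count numbers divisible by 5 in range(9)
`tally` takes the values: 0 → 1 → 2

Answer: 2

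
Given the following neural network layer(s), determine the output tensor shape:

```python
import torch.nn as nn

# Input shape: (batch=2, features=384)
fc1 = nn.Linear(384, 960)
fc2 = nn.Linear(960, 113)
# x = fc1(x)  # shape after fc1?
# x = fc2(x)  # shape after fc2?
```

Input: (2, 384) -> after fc1: (2, 960) -> Output: (2, 113)

Answer: (2, 113)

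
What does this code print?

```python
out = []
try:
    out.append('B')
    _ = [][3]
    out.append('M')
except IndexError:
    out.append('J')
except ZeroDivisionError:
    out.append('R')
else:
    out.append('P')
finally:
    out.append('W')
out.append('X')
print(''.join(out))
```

Execution trace: 'B' (try body) → 'J' (except IndexError) → 'W' (finally) → 'X' (after the try/except). Output: BJWX

Answer: BJWX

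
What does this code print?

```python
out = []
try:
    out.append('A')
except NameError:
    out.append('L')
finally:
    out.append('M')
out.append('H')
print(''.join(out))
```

Execution trace: 'A' (try body, no exception) → 'M' (finally) → 'H' (after the try/except). Output: AMH

Answer: AMH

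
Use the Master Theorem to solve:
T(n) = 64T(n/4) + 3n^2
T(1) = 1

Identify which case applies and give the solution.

a=64, b=4, f(n)=3n^2. log_4(64) = 3. Since c=2 < 3, Case 1 applies: T(n) = Θ(n^log_b(a)) = O(n^3).

Answer: O(n^3) - Case 1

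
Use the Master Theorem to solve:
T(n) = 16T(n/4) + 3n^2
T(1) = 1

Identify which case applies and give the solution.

a=16, b=4, f(n)=3n^2. log_4(16) = 2. Since c=2 = 2, Case 2 applies: T(n) = Θ(n^log_b(a) · log n) = O(n^2 log n).

Answer: O(n^2 log n) - Case 2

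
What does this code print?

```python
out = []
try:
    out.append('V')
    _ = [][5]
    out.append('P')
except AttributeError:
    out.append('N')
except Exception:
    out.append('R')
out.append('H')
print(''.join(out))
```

Execution trace: 'V' (try body) → 'R' (except Exception) → 'H' (after the try/except). Output: VRH

Answer: VRH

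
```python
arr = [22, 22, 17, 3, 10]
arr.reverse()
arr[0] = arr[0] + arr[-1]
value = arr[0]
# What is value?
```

Trace:
`arr = [22, 22, 17, 3, 10]` → arr = [22, 22, 17, 3, 10]
`arr.reverse()` → arr = [10, 3, 17, 22, 22]
`arr[0] = arr[0] + arr[-1]` → arr = [32, 3, 17, 22, 22]
`value = arr[0]` → value = 32
So value = 32

Answer: 32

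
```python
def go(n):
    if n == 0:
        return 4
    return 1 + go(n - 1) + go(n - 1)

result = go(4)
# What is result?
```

go(n) = 1 + 2·go(n-1), go(0)=4. Closed form: (4+1)·2^4 - 1 = 79.

Answer: 79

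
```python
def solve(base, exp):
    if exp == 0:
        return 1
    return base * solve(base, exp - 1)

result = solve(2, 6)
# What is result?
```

solve(2, 6) = 2 * 2 * 2 * 2 * 2 * 2 = 64

Answer: 64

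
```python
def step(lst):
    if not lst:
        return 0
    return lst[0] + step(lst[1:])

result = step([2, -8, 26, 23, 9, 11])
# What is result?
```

2 + (-8) + 26 + 23 + 9 + 11 + 0 = 63

Answer: 63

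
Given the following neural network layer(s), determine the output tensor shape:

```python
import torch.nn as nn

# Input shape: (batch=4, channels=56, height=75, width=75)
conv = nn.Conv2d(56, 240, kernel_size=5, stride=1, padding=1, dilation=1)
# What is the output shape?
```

Input: (4, 56, 75, 75) -> Output: (4, 240, 73, 73)

Answer: (4, 240, 73, 73)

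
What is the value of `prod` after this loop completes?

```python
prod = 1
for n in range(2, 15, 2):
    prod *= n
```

Product of even numbers 2 to 14
`prod` takes the values: 1 → 2 → 8 → 48 → 384 → 3840 → 46080 → 645120

Answer: 645120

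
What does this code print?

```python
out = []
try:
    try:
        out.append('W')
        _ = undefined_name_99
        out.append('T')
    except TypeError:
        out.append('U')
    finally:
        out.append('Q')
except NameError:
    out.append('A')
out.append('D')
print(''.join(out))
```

Execution trace: 'W' (try body) → 'Q' (finally) → 'A' (outer except NameError) → 'D' (after the try/except). Output: WQAD

Answer: WQAD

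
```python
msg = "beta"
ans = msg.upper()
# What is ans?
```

Trace:
`msg = "beta"` → msg = 'beta'
`ans = msg.upper()` → ans = 'BETA'
So ans = 'BETA'

Answer: 'BETA'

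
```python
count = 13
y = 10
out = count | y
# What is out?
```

Trace:
`count = 13` → count = 13
`y = 10` → y = 10
`out = count | y` → out = 15
So out = 15

Answer: 15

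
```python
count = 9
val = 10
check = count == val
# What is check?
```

Trace:
`count = 9` → count = 9
`val = 10` → val = 10
`check = count == val` → check = False
So check = False

Answer: False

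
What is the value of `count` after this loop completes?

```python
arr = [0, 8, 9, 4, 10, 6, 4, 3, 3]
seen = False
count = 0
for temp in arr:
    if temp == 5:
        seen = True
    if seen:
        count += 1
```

Count elements after first 5 in [0, 8, 9, 4, 10, 6, 4, 3, 3]
`count` takes the values: 0

Answer: 0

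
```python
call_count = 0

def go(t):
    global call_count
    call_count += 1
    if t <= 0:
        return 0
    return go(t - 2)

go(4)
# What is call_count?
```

Linear recursion stepping by 2: 3 calls from t=4 down to ≤0.

Answer: 3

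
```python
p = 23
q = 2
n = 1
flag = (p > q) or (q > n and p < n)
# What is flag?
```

Trace:
`p = 23` → p = 23
`q = 2` → q = 2
`n = 1` → n = 1
`flag = (p > q) or (q > n and p < n)` → flag = True
So flag = True

Answer: True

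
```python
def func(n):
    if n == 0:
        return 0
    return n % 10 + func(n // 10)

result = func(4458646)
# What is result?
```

Sum of digits of 4458646: 6 + 4 + 6 + 8 + 5 + 4 + 4 = 37

Answer: 37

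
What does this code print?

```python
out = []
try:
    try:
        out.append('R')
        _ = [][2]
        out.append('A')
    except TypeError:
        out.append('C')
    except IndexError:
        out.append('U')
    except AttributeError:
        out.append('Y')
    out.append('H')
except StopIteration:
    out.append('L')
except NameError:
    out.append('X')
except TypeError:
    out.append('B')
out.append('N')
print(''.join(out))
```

Execution trace: 'R' (inner try body) → 'U' (inner except IndexError) → 'H' (try body, no exception) → 'N' (after the try/except). Output: RUHN

Answer: RUHN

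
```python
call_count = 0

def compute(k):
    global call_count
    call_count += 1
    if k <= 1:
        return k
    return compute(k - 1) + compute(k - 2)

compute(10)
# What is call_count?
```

Calls(k) = 1 + Calls(k-1) + Calls(k-2); Calls(0)=Calls(1)=1. For k=10 this gives 177.

Answer: 177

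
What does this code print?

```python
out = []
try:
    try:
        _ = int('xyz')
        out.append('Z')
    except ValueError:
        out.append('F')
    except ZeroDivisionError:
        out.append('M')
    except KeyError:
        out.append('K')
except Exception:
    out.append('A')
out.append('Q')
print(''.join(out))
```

Execution trace: 'F' (inner except ValueError) → 'Q' (after the try/except). Output: FQ

Answer: FQ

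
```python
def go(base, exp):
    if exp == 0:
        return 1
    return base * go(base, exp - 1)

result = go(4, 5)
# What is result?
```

go(4, 5) = 4 * 4 * 4 * 4 * 4 = 1024

Answer: 1024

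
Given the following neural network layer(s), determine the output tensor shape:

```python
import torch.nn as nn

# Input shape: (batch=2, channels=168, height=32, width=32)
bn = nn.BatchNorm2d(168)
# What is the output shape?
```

Input: (2, 168, 32, 32) -> Output: (2, 168, 32, 32)

Answer: (2, 168, 32, 32)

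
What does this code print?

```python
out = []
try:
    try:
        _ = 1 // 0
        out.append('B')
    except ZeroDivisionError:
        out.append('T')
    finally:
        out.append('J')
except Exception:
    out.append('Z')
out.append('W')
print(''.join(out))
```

Execution trace: 'T' (inner except ZeroDivisionError) → 'J' (inner finally) → 'W' (after the try/except). Output: TJW

Answer: TJW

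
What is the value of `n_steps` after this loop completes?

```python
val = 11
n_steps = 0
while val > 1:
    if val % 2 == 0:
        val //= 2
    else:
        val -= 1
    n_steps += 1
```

Steps to reduce 11 to 1
`n_steps` takes the values: 0 → 1 → 2 → 3 → 4 → 5

Answer: 5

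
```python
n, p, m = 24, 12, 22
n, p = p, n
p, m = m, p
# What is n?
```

Trace:
`n, p, m = 24, 12, 22` → n = 24; p = 12; m = 22
`n, p = p, n` → n = 12; p = 24
`p, m = m, p` → p = 22; m = 24
So n = 12

Answer: 12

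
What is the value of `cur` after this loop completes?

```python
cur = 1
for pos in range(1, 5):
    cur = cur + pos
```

Start at 1, add 1 through 4
`cur` takes the values: 1 → 2 → 4 → 7 → 11

Answer: 11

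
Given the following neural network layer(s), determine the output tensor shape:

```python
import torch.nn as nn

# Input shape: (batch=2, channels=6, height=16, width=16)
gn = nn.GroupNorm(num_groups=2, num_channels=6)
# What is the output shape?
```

Input: (2, 6, 16, 16) -> Output: (2, 6, 16, 16)

Answer: (2, 6, 16, 16)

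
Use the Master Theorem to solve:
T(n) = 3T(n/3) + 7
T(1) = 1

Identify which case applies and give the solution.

a=3, b=3, f(n)=7. log_3(3) = 1. Since c=0 < 1, Case 1 applies: T(n) = Θ(n^log_b(a)) = O(n).

Answer: O(n) - Case 1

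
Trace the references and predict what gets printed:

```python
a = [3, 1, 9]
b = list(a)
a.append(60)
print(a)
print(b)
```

Key concept: list() constructor creates copy.
Step by step:
`a = [3, 1, 9]` → a = [3, 1, 9]
`b = list(a)` → b = [3, 1, 9]
`a.append(60)` → a = [3, 1, 9, 60]
`print(a)` → prints [3, 1, 9, 60]
`print(b)` → prints [3, 1, 9]

Answer:
[3, 1, 9, 60]
[3, 1, 9]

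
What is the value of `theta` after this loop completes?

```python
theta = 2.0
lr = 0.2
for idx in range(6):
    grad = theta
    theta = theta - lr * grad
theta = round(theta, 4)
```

Gradient descent: w = 2.0 * (1 - 0.2)^6
`theta` takes the values: 2.0 → 1.6 → 1.28 → 1.024 → 0.8192 → 0.65536 → 0.524288 → 0.5243

Answer: 0.5243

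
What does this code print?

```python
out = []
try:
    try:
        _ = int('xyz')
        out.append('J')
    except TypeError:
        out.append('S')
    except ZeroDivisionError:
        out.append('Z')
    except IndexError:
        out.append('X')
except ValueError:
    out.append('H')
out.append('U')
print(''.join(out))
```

Execution trace: 'H' (outer except ValueError) → 'U' (after the try/except). Output: HU

Answer: HU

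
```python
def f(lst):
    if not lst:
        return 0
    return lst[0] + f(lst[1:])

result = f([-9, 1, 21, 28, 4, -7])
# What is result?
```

(-9) + 1 + 21 + 28 + 4 + (-7) + 0 = 38

Answer: 38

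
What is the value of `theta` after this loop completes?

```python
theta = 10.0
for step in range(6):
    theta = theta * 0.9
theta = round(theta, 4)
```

Exponential decay: 10.0 * 0.9^6
`theta` takes the values: 10.0 → 9.0 → 8.1 → 7.29 → 6.561 → 5.9049 → 5.31441 → 5.3144

Answer: 5.3144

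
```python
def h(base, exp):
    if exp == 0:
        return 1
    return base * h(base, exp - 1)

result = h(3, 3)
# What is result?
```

h(3, 3) = 3 * 3 * 3 = 27

Answer: 27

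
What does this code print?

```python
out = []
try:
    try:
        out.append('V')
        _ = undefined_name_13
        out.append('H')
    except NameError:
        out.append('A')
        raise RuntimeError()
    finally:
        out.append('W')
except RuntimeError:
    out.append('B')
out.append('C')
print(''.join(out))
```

Execution trace: 'V' (inner try body) → 'A' (inner except NameError) → 'W' (inner finally) → 'B' (outer except RuntimeError) → 'C' (after the try/except). Output: VAWBC

Answer: VAWBC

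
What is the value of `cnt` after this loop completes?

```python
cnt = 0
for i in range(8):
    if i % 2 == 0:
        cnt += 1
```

Count numbers divisible by 2 in range(8)
`cnt` takes the values: 0 → 1 → 2 → 3 → 4

Answer: 4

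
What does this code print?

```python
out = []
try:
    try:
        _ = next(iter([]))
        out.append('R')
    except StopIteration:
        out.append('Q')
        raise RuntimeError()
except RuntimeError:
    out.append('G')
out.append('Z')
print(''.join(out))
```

Execution trace: 'Q' (inner except StopIteration) → 'G' (outer except RuntimeError) → 'Z' (after the try/except). Output: QGZ

Answer: QGZ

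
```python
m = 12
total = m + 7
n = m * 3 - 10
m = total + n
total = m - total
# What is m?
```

Trace:
`m = 12` → m = 12
`total = m + 7` → total = 19
`n = m * 3 - 10` → n = 26
`m = total + n` → m = 45
`total = m - total` → total = 26
So m = 45

Answer: 45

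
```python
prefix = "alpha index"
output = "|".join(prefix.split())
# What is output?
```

Trace:
`prefix = "alpha index"` → prefix = 'alpha index'
`output = "|".join(prefix.split())` → output = 'alpha|index'
So output = 'alpha|index'

Answer: 'alpha|index'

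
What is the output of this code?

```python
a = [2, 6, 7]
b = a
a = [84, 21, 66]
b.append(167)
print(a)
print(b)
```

Key concept: rebinding vs mutation: a is rebound to a new list, b still points at the original.
Step by step:
`a = [2, 6, 7]` → a = [2, 6, 7]
`b = a` → b = [2, 6, 7] (same object as a)
`a = [84, 21, 66]` → a = [84, 21, 66]
`b.append(167)` → b = [2, 6, 7, 167]
`print(a)` → prints [84, 21, 66]
`print(b)` → prints [2, 6, 7, 167]

Answer:
[84, 21, 66]
[2, 6, 7, 167]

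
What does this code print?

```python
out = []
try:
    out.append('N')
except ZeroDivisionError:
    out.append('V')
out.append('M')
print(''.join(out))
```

Execution trace: 'N' (try body, no exception) → 'M' (after the try/except). Output: NM

Answer: NM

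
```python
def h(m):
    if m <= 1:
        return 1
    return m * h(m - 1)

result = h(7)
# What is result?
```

h(7) = 7 * 6 * 5 * 4 * 3 * 2 * 1 = 5040

Answer: 5040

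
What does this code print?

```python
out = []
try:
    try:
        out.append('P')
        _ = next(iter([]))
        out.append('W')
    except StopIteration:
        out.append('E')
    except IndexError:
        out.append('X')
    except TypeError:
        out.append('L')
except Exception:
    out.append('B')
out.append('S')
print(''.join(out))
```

Execution trace: 'P' (inner try body) → 'E' (inner except StopIteration) → 'S' (after the try/except). Output: PES

Answer: PES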